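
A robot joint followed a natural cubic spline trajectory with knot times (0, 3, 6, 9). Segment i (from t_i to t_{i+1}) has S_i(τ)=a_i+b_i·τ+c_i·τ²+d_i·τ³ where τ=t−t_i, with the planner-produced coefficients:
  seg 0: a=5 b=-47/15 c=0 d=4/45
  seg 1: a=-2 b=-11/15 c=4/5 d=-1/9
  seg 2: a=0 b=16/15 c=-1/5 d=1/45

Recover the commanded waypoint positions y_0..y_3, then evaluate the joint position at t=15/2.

y_0 = S_0(0) = a_0 = 5
y_1 = S_1(0) = a_1 = -2
y_2 = S_2(0) = a_2 = 0
y_3 = S_2(3) = 2
t_q=15/2 is in segment 2 (τ=3/2); S_2(τ)=49/40

y_0=5 y_1=-2 y_2=0 y_3=2
S(15/2) = 49/40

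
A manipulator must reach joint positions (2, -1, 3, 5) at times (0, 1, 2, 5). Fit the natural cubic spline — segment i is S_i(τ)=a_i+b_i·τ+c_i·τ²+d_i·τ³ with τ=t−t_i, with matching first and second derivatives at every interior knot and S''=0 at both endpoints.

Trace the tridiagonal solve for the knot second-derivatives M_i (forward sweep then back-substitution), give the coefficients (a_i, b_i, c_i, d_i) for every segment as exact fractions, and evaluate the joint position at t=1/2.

Δ: Δ0=-3, Δ1=4, Δ2=2/3
row 1: diag=4, rhs=42; c'=1/4, d'=21/2
row 2: denom=8−1·1/4=31/4; d'=(-20−1·21/2)/(31/4)=-122/31
back: M2=-122/31
back: M1=21/2−1/4·-122/31=356/31
M: M0=0, M1=356/31, M2=-122/31, M3=0
seg 0: a=2, c=M0/2=0, d=(M1−M0)/(6·1)=178/93, b=Δ0−h0·(2M0+M1)/6=-457/93
seg 1: a=-1, c=M1/2=178/31, d=(M2−M1)/(6·1)=-239/93, b=Δ1−h1·(2M1+M2)/6=77/93
seg 2: a=3, c=M2/2=-61/31, d=(M3−M2)/(6·3)=61/279, b=Δ2−h2·(2M2+M3)/6=428/93
t_q=1/2 → seg 0, τ=1/2; S=2+-457/93·τ+0·τ²+178/93·τ³=-27/124

  seg 0: a=2 b=-457/93 c=0 d=178/93
  seg 1: a=-1 b=77/93 c=178/31 d=-239/93
  seg 2: a=3 b=428/93 c=-61/31 d=61/279
S(1/2) = -27/124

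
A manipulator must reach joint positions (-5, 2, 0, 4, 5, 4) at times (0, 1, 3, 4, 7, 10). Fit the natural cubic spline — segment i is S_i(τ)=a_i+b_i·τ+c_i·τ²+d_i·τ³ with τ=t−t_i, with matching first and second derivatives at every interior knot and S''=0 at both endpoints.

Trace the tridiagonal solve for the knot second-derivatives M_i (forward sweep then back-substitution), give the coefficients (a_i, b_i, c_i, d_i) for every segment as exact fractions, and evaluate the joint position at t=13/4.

  seg 0: a=-5 b=4003/452 c=0 d=-839/452
  seg 1: a=2 b=743/226 c=-2517/452 d=387/226
  seg 2: a=0 b=353/226 c=2127/452 d=-1025/452
  seg 3: a=4 b=1885/452 c=-237/113 d=3329/12204
  seg 4: a=5 b=-237/226 c=485/1356 d=-485/12204
S(13/4) = 18779/28928

Δ: Δ0=7, Δ1=-1, Δ2=4, Δ3=1/3, Δ4=-1/3
row 1: diag=6, rhs=-48; c'=1/3, d'=-8
row 2: denom=6−2·1/3=16/3; d'=(30−2·-8)/(16/3)=69/8
row 3: denom=8−1·3/16=125/16; d'=(-22−1·69/8)/(125/16)=-98/25
row 4: denom=12−3·48/125=1356/125; d'=(-4−3·-98/25)/(1356/125)=485/678
back: M4=485/678
back: M3=-98/25−48/125·485/678=-474/113
back: M2=69/8−3/16·-474/113=2127/226
back: M1=-8−1/3·2127/226=-2517/226
M: M0=0, M1=-2517/226, M2=2127/226, M3=-474/113, M4=485/678, M5=0
seg 0: a=-5, c=M0/2=0, d=(M1−M0)/(6·1)=-839/452, b=Δ0−h0·(2M0+M1)/6=4003/452
seg 1: a=2, c=M1/2=-2517/452, d=(M2−M1)/(6·2)=387/226, b=Δ1−h1·(2M1+M2)/6=743/226
seg 2: a=0, c=M2/2=2127/452, d=(M3−M2)/(6·1)=-1025/452, b=Δ2−h2·(2M2+M3)/6=353/226
seg 3: a=4, c=M3/2=-237/113, d=(M4−M3)/(6·3)=3329/12204, b=Δ3−h3·(2M3+M4)/6=1885/452
seg 4: a=5, c=M4/2=485/1356, d=(M5−M4)/(6·3)=-485/12204, b=Δ4−h4·(2M4+M5)/6=-237/226
t_q=13/4 → seg 2, τ=1/4; S=0+353/226·τ+2127/452·τ²+-1025/452·τ³=18779/28928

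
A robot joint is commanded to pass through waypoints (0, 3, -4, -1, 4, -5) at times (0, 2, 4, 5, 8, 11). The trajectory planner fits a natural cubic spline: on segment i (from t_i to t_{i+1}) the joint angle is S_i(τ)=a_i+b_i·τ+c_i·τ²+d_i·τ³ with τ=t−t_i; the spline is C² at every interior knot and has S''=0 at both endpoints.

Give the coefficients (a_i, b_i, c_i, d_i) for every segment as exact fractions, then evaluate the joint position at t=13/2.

  seg 0: a=0 b=3242/933 c=0 d=-3685/7464
  seg 1: a=3 b=-4571/1866 c=-3685/1244 d=9095/7464
  seg 2: a=-4 b=302/933 c=2705/622 d=-3121/1866
  seg 3: a=-1 b=7471/1866 c=-208/311 d=-617/16794
  seg 4: a=4 b=-934/933 c=-1865/1866 d=1865/16794
S(13/2) = 16803/4976

Δ: Δ0=3/2, Δ1=-7/2, Δ2=3, Δ3=5/3, Δ4=-3
row 1: diag=8, rhs=-30; c'=1/4, d'=-15/4
row 2: denom=6−2·1/4=11/2; d'=(39−2·-15/4)/(11/2)=93/11
row 3: denom=8−1·2/11=86/11; d'=(-8−1·93/11)/(86/11)=-181/86
row 4: denom=12−3·33/86=933/86; d'=(-28−3·-181/86)/(933/86)=-1865/933
back: M4=-1865/933
back: M3=-181/86−33/86·-1865/933=-416/311
back: M2=93/11−2/11·-416/311=2705/311
back: M1=-15/4−1/4·2705/311=-3685/622
M: M0=0, M1=-3685/622, M2=2705/311, M3=-416/311, M4=-1865/933, M5=0
seg 0: a=0, c=M0/2=0, d=(M1−M0)/(6·2)=-3685/7464, b=Δ0−h0·(2M0+M1)/6=3242/933
seg 1: a=3, c=M1/2=-3685/1244, d=(M2−M1)/(6·2)=9095/7464, b=Δ1−h1·(2M1+M2)/6=-4571/1866
seg 2: a=-4, c=M2/2=2705/622, d=(M3−M2)/(6·1)=-3121/1866, b=Δ2−h2·(2M2+M3)/6=302/933
seg 3: a=-1, c=M3/2=-208/311, d=(M4−M3)/(6·3)=-617/16794, b=Δ3−h3·(2M3+M4)/6=7471/1866
seg 4: a=4, c=M4/2=-1865/1866, d=(M5−M4)/(6·3)=1865/16794, b=Δ4−h4·(2M4+M5)/6=-934/933
t_q=13/2 → seg 3, τ=3/2; S=-1+7471/1866·τ+-208/311·τ²+-617/16794·τ³=16803/4976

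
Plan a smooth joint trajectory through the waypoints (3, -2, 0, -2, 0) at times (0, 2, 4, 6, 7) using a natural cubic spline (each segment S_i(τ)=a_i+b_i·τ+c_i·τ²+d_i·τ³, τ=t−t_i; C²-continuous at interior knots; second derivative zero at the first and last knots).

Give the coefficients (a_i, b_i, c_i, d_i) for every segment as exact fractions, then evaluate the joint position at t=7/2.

  seg 0: a=3 b=-150/41 c=0 d=95/328
  seg 1: a=-2 b=-15/82 c=285/164 d=-47/82
  seg 2: a=0 b=-9/82 c=-279/164 d=103/164
  seg 3: a=-2 b=51/82 c=339/164 d=-113/164
S(7/2) = -49/164

Δ: Δ0=-5/2, Δ1=1, Δ2=-1, Δ3=2
row 1: diag=8, rhs=21; c'=1/4, d'=21/8
row 2: denom=8−2·1/4=15/2; d'=(-12−2·21/8)/(15/2)=-23/10
row 3: denom=6−2·4/15=82/15; d'=(18−2·-23/10)/(82/15)=339/82
back: M3=339/82
back: M2=-23/10−4/15·339/82=-279/82
back: M1=21/8−1/4·-279/82=285/82
M: M0=0, M1=285/82, M2=-279/82, M3=339/82, M4=0
seg 0: a=3, c=M0/2=0, d=(M1−M0)/(6·2)=95/328, b=Δ0−h0·(2M0+M1)/6=-150/41
seg 1: a=-2, c=M1/2=285/164, d=(M2−M1)/(6·2)=-47/82, b=Δ1−h1·(2M1+M2)/6=-15/82
seg 2: a=0, c=M2/2=-279/164, d=(M3−M2)/(6·2)=103/164, b=Δ2−h2·(2M2+M3)/6=-9/82
seg 3: a=-2, c=M3/2=339/164, d=(M4−M3)/(6·1)=-113/164, b=Δ3−h3·(2M3+M4)/6=51/82
t_q=7/2 → seg 1, τ=3/2; S=-2+-15/82·τ+285/164·τ²+-47/82·τ³=-49/164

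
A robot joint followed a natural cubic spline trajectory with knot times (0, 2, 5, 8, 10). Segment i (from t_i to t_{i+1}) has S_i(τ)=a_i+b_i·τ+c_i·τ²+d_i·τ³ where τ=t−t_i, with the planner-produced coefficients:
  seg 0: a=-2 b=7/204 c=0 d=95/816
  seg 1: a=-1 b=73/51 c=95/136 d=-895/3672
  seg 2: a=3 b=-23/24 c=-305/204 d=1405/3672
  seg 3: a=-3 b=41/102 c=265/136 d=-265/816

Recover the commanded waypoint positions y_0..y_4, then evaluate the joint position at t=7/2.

y_0 = S_0(0) = a_0 = -2
y_1 = S_1(0) = a_1 = -1
y_2 = S_2(0) = a_2 = 3
y_3 = S_3(0) = a_3 = -3
y_4 = S_3(2) = 3
t_q=7/2 is in segment 1 (τ=3/2); S_1(τ)=2063/1088

y_0=-2 y_1=-1 y_2=3 y_3=-3 y_4=3
S(7/2) = 2063/1088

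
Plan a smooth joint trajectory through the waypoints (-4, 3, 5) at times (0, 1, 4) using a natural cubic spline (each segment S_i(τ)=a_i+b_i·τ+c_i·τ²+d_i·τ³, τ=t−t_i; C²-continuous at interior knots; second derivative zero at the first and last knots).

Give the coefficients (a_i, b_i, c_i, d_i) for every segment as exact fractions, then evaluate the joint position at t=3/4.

  seg 0: a=-4 b=187/24 c=0 d=-19/24
  seg 1: a=3 b=65/12 c=-19/8 d=19/72
S(3/4) = 773/512

Δ: Δ0=7, Δ1=2/3
row 1: diag=8, rhs=-38; c'=3/8, d'=-19/4
back: M1=-19/4
M: M0=0, M1=-19/4, M2=0
seg 0: a=-4, c=M0/2=0, d=(M1−M0)/(6·1)=-19/24, b=Δ0−h0·(2M0+M1)/6=187/24
seg 1: a=3, c=M1/2=-19/8, d=(M2−M1)/(6·3)=19/72, b=Δ1−h1·(2M1+M2)/6=65/12
t_q=3/4 → seg 0, τ=3/4; S=-4+187/24·τ+0·τ²+-19/24·τ³=773/512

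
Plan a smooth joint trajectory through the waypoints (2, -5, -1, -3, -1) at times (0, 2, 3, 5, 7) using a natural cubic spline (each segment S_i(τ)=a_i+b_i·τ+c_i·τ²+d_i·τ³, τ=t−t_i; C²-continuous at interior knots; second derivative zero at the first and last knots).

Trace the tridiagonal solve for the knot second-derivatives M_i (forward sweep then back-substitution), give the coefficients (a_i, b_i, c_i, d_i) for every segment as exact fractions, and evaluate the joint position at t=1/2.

Δ: Δ0=-7/2, Δ1=4, Δ2=-1, Δ3=1
row 1: diag=6, rhs=45; c'=1/6, d'=15/2
row 2: denom=6−1·1/6=35/6; d'=(-30−1·15/2)/(35/6)=-45/7
row 3: denom=8−2·12/35=256/35; d'=(12−2·-45/7)/(256/35)=435/128
back: M3=435/128
back: M2=-45/7−12/35·435/128=-243/32
back: M1=15/2−1/6·-243/32=561/64
M: M0=0, M1=561/64, M2=-243/32, M3=435/128, M4=0
seg 0: a=2, c=M0/2=0, d=(M1−M0)/(6·2)=187/256, b=Δ0−h0·(2M0+M1)/6=-411/64
seg 1: a=-5, c=M1/2=561/128, d=(M2−M1)/(6·1)=-349/128, b=Δ1−h1·(2M1+M2)/6=75/32
seg 2: a=-1, c=M2/2=-243/64, d=(M3−M2)/(6·2)=469/512, b=Δ2−h2·(2M2+M3)/6=375/128
seg 3: a=-3, c=M3/2=435/256, d=(M4−M3)/(6·2)=-145/512, b=Δ3−h3·(2M3+M4)/6=-81/64
t_q=1/2 → seg 0, τ=1/2; S=2+-411/64·τ+0·τ²+187/256·τ³=-2293/2048

  seg 0: a=2 b=-411/64 c=0 d=187/256
  seg 1: a=-5 b=75/32 c=561/128 d=-349/128
  seg 2: a=-1 b=375/128 c=-243/64 d=469/512
  seg 3: a=-3 b=-81/64 c=435/256 d=-145/512
S(1/2) = -2293/2048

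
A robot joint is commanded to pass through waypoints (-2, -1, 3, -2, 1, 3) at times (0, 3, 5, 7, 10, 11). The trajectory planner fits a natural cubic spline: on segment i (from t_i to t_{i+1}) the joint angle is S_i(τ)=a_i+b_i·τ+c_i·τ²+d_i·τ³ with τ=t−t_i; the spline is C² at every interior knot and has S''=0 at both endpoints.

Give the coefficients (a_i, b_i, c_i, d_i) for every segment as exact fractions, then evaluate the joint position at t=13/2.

Δ: Δ0=1/3, Δ1=2, Δ2=-5/2, Δ3=1, Δ4=2
row 1: diag=10, rhs=10; c'=1/5, d'=1
row 2: denom=8−2·1/5=38/5; d'=(-27−2·1)/(38/5)=-145/38
row 3: denom=10−2·5/19=180/19; d'=(21−2·-145/38)/(180/19)=136/45
row 4: denom=8−3·19/60=141/20; d'=(6−3·136/45)/(141/20)=-184/423
back: M4=-184/423
back: M3=136/45−19/60·-184/423=4010/1269
back: M2=-145/38−5/19·4010/1269=-11795/2538
back: M1=1−1/5·-11795/2538=4897/2538
M: M0=0, M1=4897/2538, M2=-11795/2538, M3=4010/1269, M4=-184/423, M5=0
seg 0: a=-2, c=M0/2=0, d=(M1−M0)/(6·3)=4897/45684, b=Δ0−h0·(2M0+M1)/6=-3205/5076
seg 1: a=-1, c=M1/2=4897/5076, d=(M2−M1)/(6·2)=-1391/2538, b=Δ1−h1·(2M1+M2)/6=5743/2538
seg 2: a=3, c=M2/2=-11795/5076, d=(M3−M2)/(6·2)=6605/10152, b=Δ2−h2·(2M2+M3)/6=-385/846
seg 3: a=-2, c=M3/2=2005/1269, d=(M4−M3)/(6·3)=-2281/11421, b=Δ3−h3·(2M3+M4)/6=-2465/1269
seg 4: a=1, c=M4/2=-92/423, d=(M5−M4)/(6·1)=92/1269, b=Δ4−h4·(2M4+M5)/6=2722/1269
t_q=13/2 → seg 2, τ=3/2; S=3+-385/846·τ+-11795/5076·τ²+6605/10152·τ³=-2151/3008

  seg 0: a=-2 b=-3205/5076 c=0 d=4897/45684
  seg 1: a=-1 b=5743/2538 c=4897/5076 d=-1391/2538
  seg 2: a=3 b=-385/846 c=-11795/5076 d=6605/10152
  seg 3: a=-2 b=-2465/1269 c=2005/1269 d=-2281/11421
  seg 4: a=1 b=2722/1269 c=-92/423 d=92/1269
S(13/2) = -2151/3008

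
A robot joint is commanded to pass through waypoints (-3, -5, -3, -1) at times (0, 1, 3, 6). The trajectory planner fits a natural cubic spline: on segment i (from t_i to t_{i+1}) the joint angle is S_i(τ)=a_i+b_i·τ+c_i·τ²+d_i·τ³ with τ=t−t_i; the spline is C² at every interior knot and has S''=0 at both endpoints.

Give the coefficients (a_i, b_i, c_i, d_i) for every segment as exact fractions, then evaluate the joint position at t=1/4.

  seg 0: a=-3 b=-107/42 c=0 d=23/42
  seg 1: a=-5 b=-19/21 c=23/14 d=-29/84
  seg 2: a=-3 b=32/21 c=-3/7 d=1/21
S(1/4) = -3251/896

Δ: Δ0=-2, Δ1=1, Δ2=2/3
row 1: diag=6, rhs=18; c'=1/3, d'=3
row 2: denom=10−2·1/3=28/3; d'=(-2−2·3)/(28/3)=-6/7
back: M2=-6/7
back: M1=3−1/3·-6/7=23/7
M: M0=0, M1=23/7, M2=-6/7, M3=0
seg 0: a=-3, c=M0/2=0, d=(M1−M0)/(6·1)=23/42, b=Δ0−h0·(2M0+M1)/6=-107/42
seg 1: a=-5, c=M1/2=23/14, d=(M2−M1)/(6·2)=-29/84, b=Δ1−h1·(2M1+M2)/6=-19/21
seg 2: a=-3, c=M2/2=-3/7, d=(M3−M2)/(6·3)=1/21, b=Δ2−h2·(2M2+M3)/6=32/21
t_q=1/4 → seg 0, τ=1/4; S=-3+-107/42·τ+0·τ²+23/42·τ³=-3251/896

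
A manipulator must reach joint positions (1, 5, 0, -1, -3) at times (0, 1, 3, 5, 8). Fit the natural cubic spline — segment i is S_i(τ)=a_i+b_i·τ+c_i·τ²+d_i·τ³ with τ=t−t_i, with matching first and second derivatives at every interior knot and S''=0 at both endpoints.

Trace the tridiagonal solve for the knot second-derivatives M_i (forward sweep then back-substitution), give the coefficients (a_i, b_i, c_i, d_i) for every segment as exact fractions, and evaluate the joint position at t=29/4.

Δ: Δ0=4, Δ1=-5/2, Δ2=-1/2, Δ3=-2/3
row 1: diag=6, rhs=-39; c'=1/3, d'=-13/2
row 2: denom=8−2·1/3=22/3; d'=(12−2·-13/2)/(22/3)=75/22
row 3: denom=10−2·3/11=104/11; d'=(-1−2·75/22)/(104/11)=-43/52
back: M3=-43/52
back: M2=75/22−3/11·-43/52=189/52
back: M1=-13/2−1/3·189/52=-401/52
M: M0=0, M1=-401/52, M2=189/52, M3=-43/52, M4=0
seg 0: a=1, c=M0/2=0, d=(M1−M0)/(6·1)=-401/312, b=Δ0−h0·(2M0+M1)/6=1649/312
seg 1: a=5, c=M1/2=-401/104, d=(M2−M1)/(6·2)=295/312, b=Δ1−h1·(2M1+M2)/6=223/156
seg 2: a=0, c=M2/2=189/104, d=(M3−M2)/(6·2)=-29/78, b=Δ2−h2·(2M2+M3)/6=-413/156
seg 3: a=-1, c=M3/2=-43/104, d=(M4−M3)/(6·3)=43/936, b=Δ3−h3·(2M3+M4)/6=25/156
t_q=29/4 → seg 3, τ=9/4; S=-1+25/156·τ+-43/104·τ²+43/936·τ³=-14705/6656

  seg 0: a=1 b=1649/312 c=0 d=-401/312
  seg 1: a=5 b=223/156 c=-401/104 d=295/312
  seg 2: a=0 b=-413/156 c=189/104 d=-29/78
  seg 3: a=-1 b=25/156 c=-43/104 d=43/936
S(29/4) = -14705/6656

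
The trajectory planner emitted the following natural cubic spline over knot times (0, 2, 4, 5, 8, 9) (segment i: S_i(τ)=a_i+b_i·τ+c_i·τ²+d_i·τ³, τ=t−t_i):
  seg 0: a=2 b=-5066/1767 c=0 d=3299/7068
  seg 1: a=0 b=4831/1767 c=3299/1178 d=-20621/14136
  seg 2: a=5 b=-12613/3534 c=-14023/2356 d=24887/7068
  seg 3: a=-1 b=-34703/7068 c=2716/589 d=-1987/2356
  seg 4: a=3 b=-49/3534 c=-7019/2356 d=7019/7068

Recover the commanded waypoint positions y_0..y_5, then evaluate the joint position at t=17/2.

y_0=2 y_1=0 y_2=5 y_3=-1 y_4=3 y_5=1
S(17/2) = 44715/18848

y_0 = S_0(0) = a_0 = 2
y_1 = S_1(0) = a_1 = 0
y_2 = S_2(0) = a_2 = 5
y_3 = S_3(0) = a_3 = -1
y_4 = S_4(0) = a_4 = 3
y_5 = S_4(1) = 1
t_q=17/2 is in segment 4 (τ=1/2); S_4(τ)=44715/18848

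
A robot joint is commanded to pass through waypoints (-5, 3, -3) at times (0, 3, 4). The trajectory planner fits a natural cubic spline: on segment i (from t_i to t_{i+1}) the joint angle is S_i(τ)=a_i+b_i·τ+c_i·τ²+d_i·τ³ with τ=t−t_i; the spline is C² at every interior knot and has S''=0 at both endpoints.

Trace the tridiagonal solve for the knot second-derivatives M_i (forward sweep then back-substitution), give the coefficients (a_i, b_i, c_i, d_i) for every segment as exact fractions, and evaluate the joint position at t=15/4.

Δ: Δ0=8/3, Δ1=-6
row 1: diag=8, rhs=-52; c'=1/8, d'=-13/2
back: M1=-13/2
M: M0=0, M1=-13/2, M2=0
seg 0: a=-5, c=M0/2=0, d=(M1−M0)/(6·3)=-13/36, b=Δ0−h0·(2M0+M1)/6=71/12
seg 1: a=3, c=M1/2=-13/4, d=(M2−M1)/(6·1)=13/12, b=Δ1−h1·(2M1+M2)/6=-23/6
t_q=15/4 → seg 1, τ=3/4; S=3+-23/6·τ+-13/4·τ²+13/12·τ³=-319/256

  seg 0: a=-5 b=71/12 c=0 d=-13/36
  seg 1: a=3 b=-23/6 c=-13/4 d=13/12
S(15/4) = -319/256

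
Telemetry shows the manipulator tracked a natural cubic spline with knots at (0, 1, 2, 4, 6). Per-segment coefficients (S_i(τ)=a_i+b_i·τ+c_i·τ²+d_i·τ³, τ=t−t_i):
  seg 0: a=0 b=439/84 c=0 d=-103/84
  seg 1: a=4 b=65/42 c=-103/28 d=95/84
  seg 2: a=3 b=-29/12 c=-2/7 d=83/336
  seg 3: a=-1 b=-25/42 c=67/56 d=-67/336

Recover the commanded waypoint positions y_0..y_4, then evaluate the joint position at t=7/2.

y_0=0 y_1=4 y_2=3 y_3=-1 y_4=1
S(7/2) = -389/896

y_0 = S_0(0) = a_0 = 0
y_1 = S_1(0) = a_1 = 4
y_2 = S_2(0) = a_2 = 3
y_3 = S_3(0) = a_3 = -1
y_4 = S_3(2) = 1
t_q=7/2 is in segment 2 (τ=3/2); S_2(τ)=-389/896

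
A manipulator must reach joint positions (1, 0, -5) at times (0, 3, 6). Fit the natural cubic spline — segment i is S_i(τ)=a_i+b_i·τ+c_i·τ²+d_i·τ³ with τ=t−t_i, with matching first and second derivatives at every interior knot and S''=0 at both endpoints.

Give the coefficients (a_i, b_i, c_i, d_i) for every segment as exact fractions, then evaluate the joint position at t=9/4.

Δ: Δ0=-1/3, Δ1=-5/3
row 1: diag=12, rhs=-8; c'=1/4, d'=-2/3
back: M1=-2/3
M: M0=0, M1=-2/3, M2=0
seg 0: a=1, c=M0/2=0, d=(M1−M0)/(6·3)=-1/27, b=Δ0−h0·(2M0+M1)/6=0
seg 1: a=0, c=M1/2=-1/3, d=(M2−M1)/(6·3)=1/27, b=Δ1−h1·(2M1+M2)/6=-1
t_q=9/4 → seg 0, τ=9/4; S=1+0·τ+0·τ²+-1/27·τ³=37/64

  seg 0: a=1 b=0 c=0 d=-1/27
  seg 1: a=0 b=-1 c=-1/3 d=1/27
S(9/4) = 37/64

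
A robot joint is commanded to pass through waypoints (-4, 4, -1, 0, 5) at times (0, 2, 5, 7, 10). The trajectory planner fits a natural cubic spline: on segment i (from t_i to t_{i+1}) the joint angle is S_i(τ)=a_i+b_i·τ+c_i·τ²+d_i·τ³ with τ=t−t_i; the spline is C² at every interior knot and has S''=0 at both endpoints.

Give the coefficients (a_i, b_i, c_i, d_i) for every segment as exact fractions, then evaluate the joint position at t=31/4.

Δ: Δ0=4, Δ1=-5/3, Δ2=1/2, Δ3=5/3
row 1: diag=10, rhs=-34; c'=3/10, d'=-17/5
row 2: denom=10−3·3/10=91/10; d'=(13−3·-17/5)/(91/10)=232/91
row 3: denom=10−2·20/91=870/91; d'=(7−2·232/91)/(870/91)=173/870
back: M3=173/870
back: M2=232/91−20/91·173/870=218/87
back: M1=-17/5−3/10·218/87=-602/145
M: M0=0, M1=-602/145, M2=218/87, M3=173/870, M4=0
seg 0: a=-4, c=M0/2=0, d=(M1−M0)/(6·2)=-301/870, b=Δ0−h0·(2M0+M1)/6=2342/435
seg 1: a=4, c=M1/2=-301/145, d=(M2−M1)/(6·3)=1448/3915, b=Δ1−h1·(2M1+M2)/6=536/435
seg 2: a=-1, c=M2/2=109/87, d=(M3−M2)/(6·2)=-223/1160, b=Δ2−h2·(2M2+M3)/6=-538/435
seg 3: a=0, c=M3/2=173/1740, d=(M4−M3)/(6·3)=-173/15660, b=Δ3−h3·(2M3+M4)/6=1277/870
t_q=31/4 → seg 3, τ=3/4; S=0+1277/870·τ+173/1740·τ²+-173/15660·τ³=42767/37120

  seg 0: a=-4 b=2342/435 c=0 d=-301/870
  seg 1: a=4 b=536/435 c=-301/145 d=1448/3915
  seg 2: a=-1 b=-538/435 c=109/87 d=-223/1160
  seg 3: a=0 b=1277/870 c=173/1740 d=-173/15660
S(31/4) = 42767/37120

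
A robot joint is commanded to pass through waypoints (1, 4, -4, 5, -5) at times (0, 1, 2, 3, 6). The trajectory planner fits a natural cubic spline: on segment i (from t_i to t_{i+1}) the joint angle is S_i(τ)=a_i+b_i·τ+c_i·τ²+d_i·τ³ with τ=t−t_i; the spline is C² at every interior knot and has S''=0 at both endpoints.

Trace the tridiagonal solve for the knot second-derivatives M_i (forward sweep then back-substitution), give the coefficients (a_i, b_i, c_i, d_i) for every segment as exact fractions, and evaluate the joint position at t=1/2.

  seg 0: a=1 b=628/87 c=0 d=-367/87
  seg 1: a=4 b=-473/87 c=-367/29 d=878/87
  seg 2: a=-4 b=-41/87 c=511/29 d=-709/87
  seg 3: a=5 b=898/87 c=-198/29 d=22/29
S(1/2) = 947/232

Δ: Δ0=3, Δ1=-8, Δ2=9, Δ3=-10/3
row 1: diag=4, rhs=-66; c'=1/4, d'=-33/2
row 2: denom=4−1·1/4=15/4; d'=(102−1·-33/2)/(15/4)=158/5
row 3: denom=8−1·4/15=116/15; d'=(-74−1·158/5)/(116/15)=-396/29
back: M3=-396/29
back: M2=158/5−4/15·-396/29=1022/29
back: M1=-33/2−1/4·1022/29=-734/29
M: M0=0, M1=-734/29, M2=1022/29, M3=-396/29, M4=0
seg 0: a=1, c=M0/2=0, d=(M1−M0)/(6·1)=-367/87, b=Δ0−h0·(2M0+M1)/6=628/87
seg 1: a=4, c=M1/2=-367/29, d=(M2−M1)/(6·1)=878/87, b=Δ1−h1·(2M1+M2)/6=-473/87
seg 2: a=-4, c=M2/2=511/29, d=(M3−M2)/(6·1)=-709/87, b=Δ2−h2·(2M2+M3)/6=-41/87
seg 3: a=5, c=M3/2=-198/29, d=(M4−M3)/(6·3)=22/29, b=Δ3−h3·(2M3+M4)/6=898/87
t_q=1/2 → seg 0, τ=1/2; S=1+628/87·τ+0·τ²+-367/87·τ³=947/232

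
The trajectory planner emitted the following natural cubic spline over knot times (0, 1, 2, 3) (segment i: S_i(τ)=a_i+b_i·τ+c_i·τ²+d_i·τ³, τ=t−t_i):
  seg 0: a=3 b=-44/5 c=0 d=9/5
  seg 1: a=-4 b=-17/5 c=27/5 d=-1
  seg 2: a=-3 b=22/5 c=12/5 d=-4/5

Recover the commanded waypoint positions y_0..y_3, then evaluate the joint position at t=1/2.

y_0=3 y_1=-4 y_2=-3 y_3=3
S(1/2) = -47/40

y_0 = S_0(0) = a_0 = 3
y_1 = S_1(0) = a_1 = -4
y_2 = S_2(0) = a_2 = -3
y_3 = S_2(1) = 3
t_q=1/2 is in segment 0 (τ=1/2); S_0(τ)=-47/40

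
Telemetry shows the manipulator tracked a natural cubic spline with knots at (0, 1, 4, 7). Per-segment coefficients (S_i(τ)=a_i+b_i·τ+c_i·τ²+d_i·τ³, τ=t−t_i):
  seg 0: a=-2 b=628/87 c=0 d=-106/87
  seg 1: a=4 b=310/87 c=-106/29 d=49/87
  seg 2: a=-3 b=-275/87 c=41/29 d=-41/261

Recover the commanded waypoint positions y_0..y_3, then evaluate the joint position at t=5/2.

y_0=-2 y_1=4 y_2=-3 y_3=-4
S(5/2) = 701/232

y_0 = S_0(0) = a_0 = -2
y_1 = S_1(0) = a_1 = 4
y_2 = S_2(0) = a_2 = -3
y_3 = S_2(3) = -4
t_q=5/2 is in segment 1 (τ=3/2); S_1(τ)=701/232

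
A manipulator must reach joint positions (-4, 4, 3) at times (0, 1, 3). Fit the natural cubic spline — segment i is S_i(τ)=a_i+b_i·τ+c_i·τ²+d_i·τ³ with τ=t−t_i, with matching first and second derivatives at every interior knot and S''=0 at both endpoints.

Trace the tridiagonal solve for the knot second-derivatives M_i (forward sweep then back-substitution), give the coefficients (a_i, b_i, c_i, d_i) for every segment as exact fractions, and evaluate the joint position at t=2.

Δ: Δ0=8, Δ1=-1/2
row 1: diag=6, rhs=-51; c'=1/3, d'=-17/2
back: M1=-17/2
M: M0=0, M1=-17/2, M2=0
seg 0: a=-4, c=M0/2=0, d=(M1−M0)/(6·1)=-17/12, b=Δ0−h0·(2M0+M1)/6=113/12
seg 1: a=4, c=M1/2=-17/4, d=(M2−M1)/(6·2)=17/24, b=Δ1−h1·(2M1+M2)/6=31/6
t_q=2 → seg 1, τ=1; S=4+31/6·τ+-17/4·τ²+17/24·τ³=45/8

  seg 0: a=-4 b=113/12 c=0 d=-17/12
  seg 1: a=4 b=31/6 c=-17/4 d=17/24
S(2) = 45/8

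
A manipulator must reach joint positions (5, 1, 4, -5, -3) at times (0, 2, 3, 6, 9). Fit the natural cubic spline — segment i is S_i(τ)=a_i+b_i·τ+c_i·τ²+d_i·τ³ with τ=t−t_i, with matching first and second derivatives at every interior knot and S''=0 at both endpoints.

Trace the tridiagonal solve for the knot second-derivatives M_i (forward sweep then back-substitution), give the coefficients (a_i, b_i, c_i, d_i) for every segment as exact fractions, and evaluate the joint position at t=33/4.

Δ: Δ0=-2, Δ1=3, Δ2=-3, Δ3=2/3
row 1: diag=6, rhs=30; c'=1/6, d'=5
row 2: denom=8−1·1/6=47/6; d'=(-36−1·5)/(47/6)=-246/47
row 3: denom=12−3·18/47=510/47; d'=(22−3·-246/47)/(510/47)=886/255
back: M3=886/255
back: M2=-246/47−18/47·886/255=-558/85
back: M1=5−1/6·-558/85=518/85
M: M0=0, M1=518/85, M2=-558/85, M3=886/255, M4=0
seg 0: a=5, c=M0/2=0, d=(M1−M0)/(6·2)=259/510, b=Δ0−h0·(2M0+M1)/6=-1028/255
seg 1: a=1, c=M1/2=259/85, d=(M2−M1)/(6·1)=-538/255, b=Δ1−h1·(2M1+M2)/6=526/255
seg 2: a=4, c=M2/2=-279/85, d=(M3−M2)/(6·3)=256/459, b=Δ2−h2·(2M2+M3)/6=466/255
seg 3: a=-5, c=M3/2=443/255, d=(M4−M3)/(6·3)=-443/2295, b=Δ3−h3·(2M3+M4)/6=-716/255
t_q=33/4 → seg 3, τ=9/4; S=-5+-716/255·τ+443/255·τ²+-443/2295·τ³=-5137/1088

  seg 0: a=5 b=-1028/255 c=0 d=259/510
  seg 1: a=1 b=526/255 c=259/85 d=-538/255
  seg 2: a=4 b=466/255 c=-279/85 d=256/459
  seg 3: a=-5 b=-716/255 c=443/255 d=-443/2295
S(33/4) = -5137/1088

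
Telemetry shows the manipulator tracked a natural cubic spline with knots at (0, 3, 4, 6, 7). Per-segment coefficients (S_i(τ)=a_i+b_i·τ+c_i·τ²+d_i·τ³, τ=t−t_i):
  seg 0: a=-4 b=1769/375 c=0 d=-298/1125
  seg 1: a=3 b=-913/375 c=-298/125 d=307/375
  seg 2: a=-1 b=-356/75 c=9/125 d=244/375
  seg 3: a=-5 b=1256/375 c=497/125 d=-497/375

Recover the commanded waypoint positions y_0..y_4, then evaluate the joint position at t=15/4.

y_0 = S_0(0) = a_0 = -4
y_1 = S_1(0) = a_1 = 3
y_2 = S_2(0) = a_2 = -1
y_3 = S_3(0) = a_3 = -5
y_4 = S_3(1) = 1
t_q=15/4 is in segment 1 (τ=3/4); S_1(τ)=1427/8000

y_0=-4 y_1=3 y_2=-1 y_3=-5 y_4=1
S(15/4) = 1427/8000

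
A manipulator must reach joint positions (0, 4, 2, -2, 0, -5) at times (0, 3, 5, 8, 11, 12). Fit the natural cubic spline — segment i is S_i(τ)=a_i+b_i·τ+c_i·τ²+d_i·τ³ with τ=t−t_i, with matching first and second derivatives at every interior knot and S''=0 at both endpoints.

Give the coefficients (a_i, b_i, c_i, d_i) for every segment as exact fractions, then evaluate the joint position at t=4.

  seg 0: a=0 b=833/424 c=0 d=-803/11448
  seg 1: a=4 b=15/212 c=-803/1272 d=61/1272
  seg 2: a=2 b=-1195/636 c=-437/1272 d=2005/11448
  seg 3: a=-2 b=1003/1272 c=196/159 d=-4859/11448
  seg 4: a=0 b=-2083/636 c=-1097/424 d=1097/1272
S(4) = 1109/318

Δ: Δ0=4/3, Δ1=-1, Δ2=-4/3, Δ3=2/3, Δ4=-5
row 1: diag=10, rhs=-14; c'=1/5, d'=-7/5
row 2: denom=10−2·1/5=48/5; d'=(-2−2·-7/5)/(48/5)=1/12
row 3: denom=12−3·5/16=177/16; d'=(12−3·1/12)/(177/16)=188/177
row 4: denom=8−3·16/59=424/59; d'=(-34−3·188/177)/(424/59)=-1097/212
back: M4=-1097/212
back: M3=188/177−16/59·-1097/212=392/159
back: M2=1/12−5/16·392/159=-437/636
back: M1=-7/5−1/5·-437/636=-803/636
M: M0=0, M1=-803/636, M2=-437/636, M3=392/159, M4=-1097/212, M5=0
seg 0: a=0, c=M0/2=0, d=(M1−M0)/(6·3)=-803/11448, b=Δ0−h0·(2M0+M1)/6=833/424
seg 1: a=4, c=M1/2=-803/1272, d=(M2−M1)/(6·2)=61/1272, b=Δ1−h1·(2M1+M2)/6=15/212
seg 2: a=2, c=M2/2=-437/1272, d=(M3−M2)/(6·3)=2005/11448, b=Δ2−h2·(2M2+M3)/6=-1195/636
seg 3: a=-2, c=M3/2=196/159, d=(M4−M3)/(6·3)=-4859/11448, b=Δ3−h3·(2M3+M4)/6=1003/1272
seg 4: a=0, c=M4/2=-1097/424, d=(M5−M4)/(6·1)=1097/1272, b=Δ4−h4·(2M4+M5)/6=-2083/636
t_q=4 → seg 1, τ=1; S=4+15/212·τ+-803/1272·τ²+61/1272·τ³=1109/318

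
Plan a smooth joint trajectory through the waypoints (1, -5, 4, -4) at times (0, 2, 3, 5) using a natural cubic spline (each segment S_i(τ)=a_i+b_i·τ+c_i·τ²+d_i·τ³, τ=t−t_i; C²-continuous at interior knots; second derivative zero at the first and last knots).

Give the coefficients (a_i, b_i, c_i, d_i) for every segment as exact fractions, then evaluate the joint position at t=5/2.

  seg 0: a=1 b=-55/7 c=0 d=17/14
  seg 1: a=-5 b=47/7 c=51/7 d=-5
  seg 2: a=4 b=44/7 c=-54/7 d=9/7
S(5/2) = -25/56

Δ: Δ0=-3, Δ1=9, Δ2=-4
row 1: diag=6, rhs=72; c'=1/6, d'=12
row 2: denom=6−1·1/6=35/6; d'=(-78−1·12)/(35/6)=-108/7
back: M2=-108/7
back: M1=12−1/6·-108/7=102/7
M: M0=0, M1=102/7, M2=-108/7, M3=0
seg 0: a=1, c=M0/2=0, d=(M1−M0)/(6·2)=17/14, b=Δ0−h0·(2M0+M1)/6=-55/7
seg 1: a=-5, c=M1/2=51/7, d=(M2−M1)/(6·1)=-5, b=Δ1−h1·(2M1+M2)/6=47/7
seg 2: a=4, c=M2/2=-54/7, d=(M3−M2)/(6·2)=9/7, b=Δ2−h2·(2M2+M3)/6=44/7
t_q=5/2 → seg 1, τ=1/2; S=-5+47/7·τ+51/7·τ²+-5·τ³=-25/56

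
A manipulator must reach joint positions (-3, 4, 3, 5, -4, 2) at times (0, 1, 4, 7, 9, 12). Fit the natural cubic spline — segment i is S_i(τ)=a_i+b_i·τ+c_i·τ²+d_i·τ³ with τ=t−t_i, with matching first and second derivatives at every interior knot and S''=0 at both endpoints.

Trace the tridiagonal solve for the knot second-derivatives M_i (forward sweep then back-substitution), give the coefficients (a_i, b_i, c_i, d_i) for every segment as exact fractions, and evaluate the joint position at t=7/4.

  seg 0: a=-3 b=3449/424 c=0 d=-481/424
  seg 1: a=4 b=1003/212 c=-1443/424 d=6545/11448
  seg 2: a=3 b=-107/424 c=277/159 d=-5479/11448
  seg 3: a=5 b=-577/212 c=-3263/1272 d=533/636
  seg 4: a=-4 b=-1861/636 c=3133/1272 d=-3133/11448
S(7/4) = 159429/27136

Δ: Δ0=7, Δ1=-1/3, Δ2=2/3, Δ3=-9/2, Δ4=2
row 1: diag=8, rhs=-44; c'=3/8, d'=-11/2
row 2: denom=12−3·3/8=87/8; d'=(6−3·-11/2)/(87/8)=60/29
row 3: denom=10−3·8/29=266/29; d'=(-31−3·60/29)/(266/29)=-1079/266
row 4: denom=10−2·29/133=1272/133; d'=(39−2·-1079/266)/(1272/133)=3133/636
back: M4=3133/636
back: M3=-1079/266−29/133·3133/636=-3263/636
back: M2=60/29−8/29·-3263/636=554/159
back: M1=-11/2−3/8·554/159=-1443/212
M: M0=0, M1=-1443/212, M2=554/159, M3=-3263/636, M4=3133/636, M5=0
seg 0: a=-3, c=M0/2=0, d=(M1−M0)/(6·1)=-481/424, b=Δ0−h0·(2M0+M1)/6=3449/424
seg 1: a=4, c=M1/2=-1443/424, d=(M2−M1)/(6·3)=6545/11448, b=Δ1−h1·(2M1+M2)/6=1003/212
seg 2: a=3, c=M2/2=277/159, d=(M3−M2)/(6·3)=-5479/11448, b=Δ2−h2·(2M2+M3)/6=-107/424
seg 3: a=5, c=M3/2=-3263/1272, d=(M4−M3)/(6·2)=533/636, b=Δ3−h3·(2M3+M4)/6=-577/212
seg 4: a=-4, c=M4/2=3133/1272, d=(M5−M4)/(6·3)=-3133/11448, b=Δ4−h4·(2M4+M5)/6=-1861/636
t_q=7/4 → seg 1, τ=3/4; S=4+1003/212·τ+-1443/424·τ²+6545/11448·τ³=159429/27136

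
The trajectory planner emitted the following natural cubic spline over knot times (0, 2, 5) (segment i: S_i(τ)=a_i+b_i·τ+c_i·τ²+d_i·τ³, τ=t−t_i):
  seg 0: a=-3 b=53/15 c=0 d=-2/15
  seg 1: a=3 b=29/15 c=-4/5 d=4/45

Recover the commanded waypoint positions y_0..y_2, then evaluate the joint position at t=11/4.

y_0 = S_0(0) = a_0 = -3
y_1 = S_1(0) = a_1 = 3
y_2 = S_1(3) = 4
t_q=11/4 is in segment 1 (τ=3/4); S_1(τ)=323/80

y_0=-3 y_1=3 y_2=4
S(11/4) = 323/80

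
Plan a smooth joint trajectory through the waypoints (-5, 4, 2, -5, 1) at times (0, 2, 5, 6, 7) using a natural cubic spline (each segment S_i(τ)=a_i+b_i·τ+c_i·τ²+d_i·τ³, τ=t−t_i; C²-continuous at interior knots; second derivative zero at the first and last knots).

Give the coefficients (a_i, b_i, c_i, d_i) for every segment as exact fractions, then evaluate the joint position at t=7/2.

Δ: Δ0=9/2, Δ1=-2/3, Δ2=-7, Δ3=6
row 1: diag=10, rhs=-31; c'=3/10, d'=-31/10
row 2: denom=8−3·3/10=71/10; d'=(-38−3·-31/10)/(71/10)=-287/71
row 3: denom=4−1·10/71=274/71; d'=(78−1·-287/71)/(274/71)=5825/274
back: M3=5825/274
back: M2=-287/71−10/71·5825/274=-964/137
back: M1=-31/10−3/10·-964/137=-271/274
M: M0=0, M1=-271/274, M2=-964/137, M3=5825/274, M4=0
seg 0: a=-5, c=M0/2=0, d=(M1−M0)/(6·2)=-271/3288, b=Δ0−h0·(2M0+M1)/6=1985/411
seg 1: a=4, c=M1/2=-271/548, d=(M2−M1)/(6·3)=-1657/4932, b=Δ1−h1·(2M1+M2)/6=3157/822
seg 2: a=2, c=M2/2=-482/137, d=(M3−M2)/(6·1)=7753/1644, b=Δ2−h2·(2M2+M3)/6=-13477/1644
seg 3: a=-5, c=M3/2=5825/548, d=(M4−M3)/(6·1)=-5825/1644, b=Δ3−h3·(2M3+M4)/6=-893/822
t_q=7/2 → seg 1, τ=3/2; S=4+3157/822·τ+-271/548·τ²+-1657/4932·τ³=32943/4384

  seg 0: a=-5 b=1985/411 c=0 d=-271/3288
  seg 1: a=4 b=3157/822 c=-271/548 d=-1657/4932
  seg 2: a=2 b=-13477/1644 c=-482/137 d=7753/1644
  seg 3: a=-5 b=-893/822 c=5825/548 d=-5825/1644
S(7/2) = 32943/4384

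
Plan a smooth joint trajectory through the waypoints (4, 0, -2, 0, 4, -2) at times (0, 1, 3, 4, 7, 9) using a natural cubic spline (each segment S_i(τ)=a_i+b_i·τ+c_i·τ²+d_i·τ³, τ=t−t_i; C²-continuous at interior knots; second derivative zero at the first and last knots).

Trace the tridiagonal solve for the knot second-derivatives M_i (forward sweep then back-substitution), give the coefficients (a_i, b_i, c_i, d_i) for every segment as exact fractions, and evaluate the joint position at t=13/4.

Δ: Δ0=-4, Δ1=-1, Δ2=2, Δ3=4/3, Δ4=-3
row 1: diag=6, rhs=18; c'=1/3, d'=3
row 2: denom=6−2·1/3=16/3; d'=(18−2·3)/(16/3)=9/4
row 3: denom=8−1·3/16=125/16; d'=(-4−1·9/4)/(125/16)=-4/5
row 4: denom=10−3·48/125=1106/125; d'=(-26−3·-4/5)/(1106/125)=-1475/553
back: M4=-1475/553
back: M3=-4/5−48/125·-1475/553=124/553
back: M2=9/4−3/16·124/553=1221/553
back: M1=3−1/3·1221/553=1252/553
M: M0=0, M1=1252/553, M2=1221/553, M3=124/553, M4=-1475/553, M5=0
seg 0: a=4, c=M0/2=0, d=(M1−M0)/(6·1)=626/1659, b=Δ0−h0·(2M0+M1)/6=-7262/1659
seg 1: a=0, c=M1/2=626/553, d=(M2−M1)/(6·2)=-31/6636, b=Δ1−h1·(2M1+M2)/6=-5384/1659
seg 2: a=-2, c=M2/2=1221/1106, d=(M3−M2)/(6·1)=-1097/3318, b=Δ2−h2·(2M2+M3)/6=2035/1659
seg 3: a=0, c=M3/2=62/553, d=(M4−M3)/(6·3)=-533/3318, b=Δ3−h3·(2M3+M4)/6=8105/3318
seg 4: a=4, c=M4/2=-1475/1106, d=(M5−M4)/(6·2)=1475/6636, b=Δ4−h4·(2M4+M5)/6=-2027/1659
t_q=13/4 → seg 2, τ=1/4; S=-2+2035/1659·τ+1221/1106·τ²+-1097/3318·τ³=-115343/70784

  seg 0: a=4 b=-7262/1659 c=0 d=626/1659
  seg 1: a=0 b=-5384/1659 c=626/553 d=-31/6636
  seg 2: a=-2 b=2035/1659 c=1221/1106 d=-1097/3318
  seg 3: a=0 b=8105/3318 c=62/553 d=-533/3318
  seg 4: a=4 b=-2027/1659 c=-1475/1106 d=1475/6636
S(13/4) = -115343/70784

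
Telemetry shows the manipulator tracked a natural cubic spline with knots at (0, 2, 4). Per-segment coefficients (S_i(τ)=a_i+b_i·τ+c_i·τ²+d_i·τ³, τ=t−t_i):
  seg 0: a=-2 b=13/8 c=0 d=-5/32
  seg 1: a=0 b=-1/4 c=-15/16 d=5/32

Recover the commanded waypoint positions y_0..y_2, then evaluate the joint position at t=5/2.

y_0 = S_0(0) = a_0 = -2
y_1 = S_1(0) = a_1 = 0
y_2 = S_1(2) = -3
t_q=5/2 is in segment 1 (τ=1/2); S_1(τ)=-87/256

y_0=-2 y_1=0 y_2=-3
S(5/2) = -87/256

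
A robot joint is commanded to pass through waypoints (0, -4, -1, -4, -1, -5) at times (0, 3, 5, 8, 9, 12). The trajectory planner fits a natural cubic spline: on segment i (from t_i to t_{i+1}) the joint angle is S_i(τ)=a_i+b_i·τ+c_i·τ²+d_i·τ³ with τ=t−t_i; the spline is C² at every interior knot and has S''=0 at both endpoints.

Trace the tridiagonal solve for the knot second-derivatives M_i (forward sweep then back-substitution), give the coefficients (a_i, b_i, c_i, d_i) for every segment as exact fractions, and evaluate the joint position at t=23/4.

Δ: Δ0=-4/3, Δ1=3/2, Δ2=-1, Δ3=3, Δ4=-4/3
row 1: diag=10, rhs=17; c'=1/5, d'=17/10
row 2: denom=10−2·1/5=48/5; d'=(-15−2·17/10)/(48/5)=-23/12
row 3: denom=8−3·5/16=113/16; d'=(24−3·-23/12)/(113/16)=476/113
row 4: denom=8−1·16/113=888/113; d'=(-26−1·476/113)/(888/113)=-569/148
back: M4=-569/148
back: M3=476/113−16/113·-569/148=176/37
back: M2=-23/12−5/16·176/37=-1511/444
back: M1=17/10−1/5·-1511/444=1057/444
M: M0=0, M1=1057/444, M2=-1511/444, M3=176/37, M4=-569/148, M5=0
seg 0: a=0, c=M0/2=0, d=(M1−M0)/(6·3)=1057/7992, b=Δ0−h0·(2M0+M1)/6=-747/296
seg 1: a=-4, c=M1/2=1057/888, d=(M2−M1)/(6·2)=-107/222, b=Δ1−h1·(2M1+M2)/6=155/148
seg 2: a=-1, c=M2/2=-1511/888, d=(M3−M2)/(6·3)=3623/7992, b=Δ2−h2·(2M2+M3)/6=11/444
seg 3: a=-4, c=M3/2=88/37, d=(M4−M3)/(6·1)=-1273/888, b=Δ3−h3·(2M3+M4)/6=1825/888
seg 4: a=-1, c=M4/2=-569/296, d=(M5−M4)/(6·3)=569/2664, b=Δ4−h4·(2M4+M5)/6=1115/444
t_q=23/4 → seg 2, τ=3/4; S=-1+11/444·τ+-1511/888·τ²+3623/7992·τ³=-33101/18944

  seg 0: a=0 b=-747/296 c=0 d=1057/7992
  seg 1: a=-4 b=155/148 c=1057/888 d=-107/222
  seg 2: a=-1 b=11/444 c=-1511/888 d=3623/7992
  seg 3: a=-4 b=1825/888 c=88/37 d=-1273/888
  seg 4: a=-1 b=1115/444 c=-569/296 d=569/2664
S(23/4) = -33101/18944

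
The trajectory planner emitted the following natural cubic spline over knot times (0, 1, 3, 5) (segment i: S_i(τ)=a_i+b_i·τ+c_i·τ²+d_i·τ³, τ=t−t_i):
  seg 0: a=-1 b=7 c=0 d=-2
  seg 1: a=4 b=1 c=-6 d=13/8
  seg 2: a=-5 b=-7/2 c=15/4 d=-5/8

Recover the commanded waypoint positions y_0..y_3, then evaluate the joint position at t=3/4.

y_0=-1 y_1=4 y_2=-5 y_3=-2
S(3/4) = 109/32

y_0 = S_0(0) = a_0 = -1
y_1 = S_1(0) = a_1 = 4
y_2 = S_2(0) = a_2 = -5
y_3 = S_2(2) = -2
t_q=3/4 is in segment 0 (τ=3/4); S_0(τ)=109/32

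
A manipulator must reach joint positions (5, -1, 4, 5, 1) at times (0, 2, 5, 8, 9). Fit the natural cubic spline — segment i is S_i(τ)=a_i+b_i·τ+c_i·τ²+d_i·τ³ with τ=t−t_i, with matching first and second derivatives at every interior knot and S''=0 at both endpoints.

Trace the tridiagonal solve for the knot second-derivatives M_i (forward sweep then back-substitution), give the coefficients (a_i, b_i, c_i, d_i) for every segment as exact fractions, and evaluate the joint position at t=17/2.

Δ: Δ0=-3, Δ1=5/3, Δ2=1/3, Δ3=-4
row 1: diag=10, rhs=28; c'=3/10, d'=14/5
row 2: denom=12−3·3/10=111/10; d'=(-8−3·14/5)/(111/10)=-164/111
row 3: denom=8−3·10/37=266/37; d'=(-26−3·-164/111)/(266/37)=-3
back: M3=-3
back: M2=-164/111−10/37·-3=-2/3
back: M1=14/5−3/10·-2/3=3
M: M0=0, M1=3, M2=-2/3, M3=-3, M4=0
seg 0: a=5, c=M0/2=0, d=(M1−M0)/(6·2)=1/4, b=Δ0−h0·(2M0+M1)/6=-4
seg 1: a=-1, c=M1/2=3/2, d=(M2−M1)/(6·3)=-11/54, b=Δ1−h1·(2M1+M2)/6=-1
seg 2: a=4, c=M2/2=-1/3, d=(M3−M2)/(6·3)=-7/54, b=Δ2−h2·(2M2+M3)/6=5/2
seg 3: a=5, c=M3/2=-3/2, d=(M4−M3)/(6·1)=1/2, b=Δ3−h3·(2M3+M4)/6=-3
t_q=17/2 → seg 3, τ=1/2; S=5+-3·τ+-3/2·τ²+1/2·τ³=51/16

  seg 0: a=5 b=-4 c=0 d=1/4
  seg 1: a=-1 b=-1 c=3/2 d=-11/54
  seg 2: a=4 b=5/2 c=-1/3 d=-7/54
  seg 3: a=5 b=-3 c=-3/2 d=1/2
S(17/2) = 51/16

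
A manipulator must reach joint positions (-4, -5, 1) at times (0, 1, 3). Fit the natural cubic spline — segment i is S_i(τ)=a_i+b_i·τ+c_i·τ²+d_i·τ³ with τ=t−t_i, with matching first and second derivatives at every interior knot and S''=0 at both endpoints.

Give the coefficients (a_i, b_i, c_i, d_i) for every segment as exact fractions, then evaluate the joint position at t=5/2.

Δ: Δ0=-1, Δ1=3
row 1: diag=6, rhs=24; c'=1/3, d'=4
back: M1=4
M: M0=0, M1=4, M2=0
seg 0: a=-4, c=M0/2=0, d=(M1−M0)/(6·1)=2/3, b=Δ0−h0·(2M0+M1)/6=-5/3
seg 1: a=-5, c=M1/2=2, d=(M2−M1)/(6·2)=-1/3, b=Δ1−h1·(2M1+M2)/6=1/3
t_q=5/2 → seg 1, τ=3/2; S=-5+1/3·τ+2·τ²+-1/3·τ³=-9/8

  seg 0: a=-4 b=-5/3 c=0 d=2/3
  seg 1: a=-5 b=1/3 c=2 d=-1/3
S(5/2) = -9/8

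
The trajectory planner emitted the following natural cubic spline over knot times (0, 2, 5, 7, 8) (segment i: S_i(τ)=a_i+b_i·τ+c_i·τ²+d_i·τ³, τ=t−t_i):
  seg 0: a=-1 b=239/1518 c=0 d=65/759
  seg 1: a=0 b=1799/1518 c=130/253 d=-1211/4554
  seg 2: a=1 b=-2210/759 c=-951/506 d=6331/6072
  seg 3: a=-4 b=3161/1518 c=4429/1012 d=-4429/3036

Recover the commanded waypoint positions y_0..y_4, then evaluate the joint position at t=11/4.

y_0 = S_0(0) = a_0 = -1
y_1 = S_1(0) = a_1 = 0
y_2 = S_2(0) = a_2 = 1
y_3 = S_3(0) = a_3 = -4
y_4 = S_3(1) = 1
t_q=11/4 is in segment 1 (τ=3/4); S_1(τ)=34511/32384

y_0=-1 y_1=0 y_2=1 y_3=-4 y_4=1
S(11/4) = 34511/32384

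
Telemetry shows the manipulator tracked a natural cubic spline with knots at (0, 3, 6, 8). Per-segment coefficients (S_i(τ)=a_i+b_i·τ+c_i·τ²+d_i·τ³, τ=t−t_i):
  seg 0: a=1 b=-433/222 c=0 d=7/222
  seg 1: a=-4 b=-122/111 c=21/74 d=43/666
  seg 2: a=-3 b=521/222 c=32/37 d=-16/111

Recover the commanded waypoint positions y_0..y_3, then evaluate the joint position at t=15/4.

y_0=1 y_1=-4 y_2=-3 y_3=4
S(15/4) = -21963/4736

y_0 = S_0(0) = a_0 = 1
y_1 = S_1(0) = a_1 = -4
y_2 = S_2(0) = a_2 = -3
y_3 = S_2(2) = 4
t_q=15/4 is in segment 1 (τ=3/4); S_1(τ)=-21963/4736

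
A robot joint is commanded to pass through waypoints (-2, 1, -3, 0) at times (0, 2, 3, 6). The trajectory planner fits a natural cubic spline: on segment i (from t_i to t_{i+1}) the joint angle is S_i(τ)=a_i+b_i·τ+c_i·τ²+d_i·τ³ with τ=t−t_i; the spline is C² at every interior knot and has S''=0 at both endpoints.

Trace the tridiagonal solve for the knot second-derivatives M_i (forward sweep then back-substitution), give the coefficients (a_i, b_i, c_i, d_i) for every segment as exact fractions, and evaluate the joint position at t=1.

Δ: Δ0=3/2, Δ1=-4, Δ2=1
row 1: diag=6, rhs=-33; c'=1/6, d'=-11/2
row 2: denom=8−1·1/6=47/6; d'=(30−1·-11/2)/(47/6)=213/47
back: M2=213/47
back: M1=-11/2−1/6·213/47=-294/47
M: M0=0, M1=-294/47, M2=213/47, M3=0
seg 0: a=-2, c=M0/2=0, d=(M1−M0)/(6·2)=-49/94, b=Δ0−h0·(2M0+M1)/6=337/94
seg 1: a=1, c=M1/2=-147/47, d=(M2−M1)/(6·1)=169/94, b=Δ1−h1·(2M1+M2)/6=-251/94
seg 2: a=-3, c=M2/2=213/94, d=(M3−M2)/(6·3)=-71/282, b=Δ2−h2·(2M2+M3)/6=-166/47
t_q=1 → seg 0, τ=1; S=-2+337/94·τ+0·τ²+-49/94·τ³=50/47

  seg 0: a=-2 b=337/94 c=0 d=-49/94
  seg 1: a=1 b=-251/94 c=-147/47 d=169/94
  seg 2: a=-3 b=-166/47 c=213/94 d=-71/282
S(1) = 50/47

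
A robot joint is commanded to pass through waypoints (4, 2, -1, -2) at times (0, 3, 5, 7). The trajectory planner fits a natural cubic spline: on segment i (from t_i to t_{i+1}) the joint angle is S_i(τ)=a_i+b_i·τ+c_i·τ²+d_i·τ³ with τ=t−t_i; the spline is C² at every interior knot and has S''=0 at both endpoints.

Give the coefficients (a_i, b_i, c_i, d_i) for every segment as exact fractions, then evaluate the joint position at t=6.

  seg 0: a=4 b=-37/114 c=0 d=-13/342
  seg 1: a=2 b=-77/57 c=-13/38 d=61/456
  seg 2: a=-1 b=-127/114 c=35/76 d=-35/456
S(6) = -263/152

Δ: Δ0=-2/3, Δ1=-3/2, Δ2=-1/2
row 1: diag=10, rhs=-5; c'=1/5, d'=-1/2
row 2: denom=8−2·1/5=38/5; d'=(6−2·-1/2)/(38/5)=35/38
back: M2=35/38
back: M1=-1/2−1/5·35/38=-13/19
M: M0=0, M1=-13/19, M2=35/38, M3=0
seg 0: a=4, c=M0/2=0, d=(M1−M0)/(6·3)=-13/342, b=Δ0−h0·(2M0+M1)/6=-37/114
seg 1: a=2, c=M1/2=-13/38, d=(M2−M1)/(6·2)=61/456, b=Δ1−h1·(2M1+M2)/6=-77/57
seg 2: a=-1, c=M2/2=35/76, d=(M3−M2)/(6·2)=-35/456, b=Δ2−h2·(2M2+M3)/6=-127/114
t_q=6 → seg 2, τ=1; S=-1+-127/114·τ+35/76·τ²+-35/456·τ³=-263/152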